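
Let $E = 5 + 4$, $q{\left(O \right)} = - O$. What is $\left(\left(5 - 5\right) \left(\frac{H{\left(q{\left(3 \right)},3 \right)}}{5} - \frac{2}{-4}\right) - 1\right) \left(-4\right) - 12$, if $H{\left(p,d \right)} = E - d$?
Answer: $-8$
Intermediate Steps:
$E = 9$
$H{\left(p,d \right)} = 9 - d$
$\left(\left(5 - 5\right) \left(\frac{H{\left(q{\left(3 \right)},3 \right)}}{5} - \frac{2}{-4}\right) - 1\right) \left(-4\right) - 12 = \left(\left(5 - 5\right) \left(\frac{9 - 3}{5} - \frac{2}{-4}\right) - 1\right) \left(-4\right) - 12 = \left(\left(5 - 5\right) \left(\left(9 - 3\right) \frac{1}{5} - - \frac{1}{2}\right) - 1\right) \left(-4\right) - 12 = \left(0 \left(6 \cdot \frac{1}{5} + \frac{1}{2}\right) - 1\right) \left(-4\right) - 12 = \left(0 \left(\frac{6}{5} + \frac{1}{2}\right) - 1\right) \left(-4\right) - 12 = \left(0 \cdot \frac{17}{10} - 1\right) \left(-4\right) - 12 = \left(0 - 1\right) \left(-4\right) - 12 = \left(-1\right) \left(-4\right) - 12 = 4 - 12 = -8$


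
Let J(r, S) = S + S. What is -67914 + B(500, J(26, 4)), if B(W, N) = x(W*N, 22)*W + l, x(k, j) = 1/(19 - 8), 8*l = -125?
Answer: -5973807/88 ≈ -67884.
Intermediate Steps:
l = -125/8 (l = (⅛)*(-125) = -125/8 ≈ -15.625)
J(r, S) = 2*S
x(k, j) = 1/11
B(W, N) = -125/8 + W/11 (B(W, N) = W/11 - 125/8 = -125/8 + W/11)
-67914 + B(500, J(26, 4)) = -67914 + (-125/8 + (1/11)*500) = -67914 + (-125/8 + 500/11) = -67914 + 2625/88 = -5973807/88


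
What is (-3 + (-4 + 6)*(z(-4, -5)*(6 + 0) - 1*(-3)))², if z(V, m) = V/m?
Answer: 3969/25 ≈ 158.76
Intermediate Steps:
(-3 + (-4 + 6)*(z(-4, -5)*(6 + 0) - 1*(-3)))² = (-3 + (-4 + 6)*((-4/(-5))*(6 + 0) - 1*(-3)))² = (-3 + 2*(-4*(-⅕)*6 + 3))² = (-3 + 2*((⅘)*6 + 3))² = (-3 + 2*(24/5 + 3))² = (-3 + 2*(39/5))² = (-3 + 78/5)² = (63/5)² = 3969/25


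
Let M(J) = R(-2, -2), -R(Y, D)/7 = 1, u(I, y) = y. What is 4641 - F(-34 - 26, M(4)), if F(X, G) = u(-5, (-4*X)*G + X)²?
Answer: -3022959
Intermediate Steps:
R(Y, D) = -7 (R(Y, D) = -7*1 = -7)
M(J) = -7
F(X, G) = (X - 4*G*X)² (F(X, G) = ((-4*X)*G + X)² = (-4*G*X + X)² = (X - 4*G*X)²)
4641 - F(-34 - 26, M(4)) = 4641 - (-34 - 26)²*(-1 + 4*(-7))² = 4641 - (-60)²*(-1 - 28)² = 4641 - 3600*(-29)² = 4641 - 3600*841 = 4641 - 1*3027600 = 4641 - 3027600 = -3022959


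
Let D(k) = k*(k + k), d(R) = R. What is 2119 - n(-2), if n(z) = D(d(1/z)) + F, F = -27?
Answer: 4291/2 ≈ 2145.5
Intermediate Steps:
D(k) = 2*k² (D(k) = k*(2*k) = 2*k²)
n(z) = -27 + 2/z² (n(z) = 2*(1/z)² - 27 = 2/z² - 27 = -27 + 2/z²)
2119 - n(-2) = 2119 - (-27 + 2/(-2)²) = 2119 - (-27 + 2*(¼)) = 2119 - (-27 + ½) = 2119 - 1*(-53/2) = 2119 + 53/2 = 4291/2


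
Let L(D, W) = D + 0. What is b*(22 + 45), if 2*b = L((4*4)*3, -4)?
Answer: 1608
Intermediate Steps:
L(D, W) = D
b = 24 (b = ((4*4)*3)/2 = (16*3)/2 = (½)*48 = 24)
b*(22 + 45) = 24*(22 + 45) = 24*67 = 1608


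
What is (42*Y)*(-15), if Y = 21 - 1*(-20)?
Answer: -25830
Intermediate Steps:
Y = 41 (Y = 21 + 20 = 41)
(42*Y)*(-15) = (42*41)*(-15) = 1722*(-15) = -25830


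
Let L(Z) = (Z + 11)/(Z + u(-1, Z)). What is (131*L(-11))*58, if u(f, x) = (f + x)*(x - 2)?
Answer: 0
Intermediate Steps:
u(f, x) = (-2 + x)*(f + x) (u(f, x) = (f + x)*(-2 + x) = (-2 + x)*(f + x))
L(Z) = (11 + Z)/(2 + Z² - 2*Z) (L(Z) = (Z + 11)/(Z + (Z² - 2*(-1) - 2*Z - Z)) = (11 + Z)/(Z + (Z² + 2 - 2*Z - Z)) = (11 + Z)/(Z + (2 + Z² - 3*Z)) = (11 + Z)/(2 + Z² - 2*Z))
(131*L(-11))*58 = (131*((11 - 11)/(2 + (-11)² - 2*(-11))))*58 = (131*(0/(2 + 121 + 22)))*58 = (131*(0/145))*58 = (131*((1/145)*0))*58 = (131*0)*58 = 0*58 = 0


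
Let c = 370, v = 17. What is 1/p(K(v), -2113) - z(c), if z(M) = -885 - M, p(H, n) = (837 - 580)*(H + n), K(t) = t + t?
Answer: 670550264/534303 ≈ 1255.0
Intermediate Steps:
K(t) = 2*t
p(H, n) = 257*H + 257*n (p(H, n) = 257*(H + n) = 257*H + 257*n)
1/p(K(v), -2113) - z(c) = 1/(257*(2*17) + 257*(-2113)) - (-885 - 1*370) = 1/(257*34 - 543041) - (-885 - 370) = 1/(8738 - 543041) - 1*(-1255) = 1/(-534303) + 1255 = -1/534303 + 1255 = 670550264/534303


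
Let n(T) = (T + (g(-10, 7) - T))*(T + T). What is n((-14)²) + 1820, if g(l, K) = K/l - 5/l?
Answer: 8708/5 ≈ 1741.6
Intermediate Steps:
g(l, K) = -5/l + K/l
n(T) = -2*T/5 (n(T) = (T + ((-5 + 7)/(-10) - T))*(T + T) = (T + (-⅒*2 - T))*(2*T) = (T + (-⅕ - T))*(2*T) = -2*T/5)
n((-14)²) + 1820 = -⅖*(-14)² + 1820 = -⅖*196 + 1820 = -392/5 + 1820 = 8708/5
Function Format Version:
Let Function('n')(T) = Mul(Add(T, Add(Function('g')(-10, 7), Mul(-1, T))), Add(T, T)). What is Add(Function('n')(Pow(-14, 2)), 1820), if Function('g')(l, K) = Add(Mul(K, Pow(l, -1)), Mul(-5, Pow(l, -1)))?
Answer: Rational(8708, 5) ≈ 1741.6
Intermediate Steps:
Function('g')(l, K) = Add(Mul(-5, Pow(l, -1)), Mul(K, Pow(l, -1)))
Function('n')(T) = Mul(Rational(-2, 5), T) (Function('n')(T) = Mul(Add(T, Add(Mul(Pow(-10, -1), Add(-5, 7)), Mul(-1, T))), Add(T, T)) = Mul(Add(T, Add(Mul(Rational(-1, 10), 2), Mul(-1, T))), Mul(2, T)) = Mul(Add(T, Add(Rational(-1, 5), Mul(-1, T))), Mul(2, T)) = Mul(Rational(-1, 5), Mul(2, T)) = Mul(Rational(-2, 5), T))
Add(Function('n')(Pow(-14, 2)), 1820) = Add(Mul(Rational(-2, 5), Pow(-14, 2)), 1820) = Add(Mul(Rational(-2, 5), 196), 1820) = Add(Rational(-392, 5), 1820) = Rational(8708, 5)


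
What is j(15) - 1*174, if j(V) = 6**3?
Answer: 42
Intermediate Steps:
j(V) = 216
j(15) - 1*174 = 216 - 1*174 = 216 - 174 = 42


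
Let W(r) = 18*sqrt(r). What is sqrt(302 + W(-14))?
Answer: sqrt(302 + 18*I*sqrt(14)) ≈ 17.485 + 1.926*I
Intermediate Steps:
sqrt(302 + W(-14)) = sqrt(302 + 18*sqrt(-14)) = sqrt(302 + 18*(I*sqrt(14))) = sqrt(302 + 18*I*sqrt(14))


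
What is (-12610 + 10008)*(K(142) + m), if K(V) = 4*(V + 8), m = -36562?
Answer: 93573124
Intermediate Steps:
K(V) = 32 + 4*V (K(V) = 4*(8 + V) = 32 + 4*V)
(-12610 + 10008)*(K(142) + m) = (-12610 + 10008)*((32 + 4*142) - 36562) = -2602*((32 + 568) - 36562) = -2602*(600 - 36562) = -2602*(-35962) = 93573124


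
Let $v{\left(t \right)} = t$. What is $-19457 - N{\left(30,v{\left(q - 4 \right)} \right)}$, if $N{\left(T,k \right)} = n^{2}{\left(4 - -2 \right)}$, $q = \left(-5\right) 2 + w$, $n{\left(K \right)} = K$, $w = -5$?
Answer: $-19493$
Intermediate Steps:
$q = -15$ ($q = \left(-5\right) 2 - 5 = -10 - 5 = -15$)
$N{\left(T,k \right)} = 36$ ($N{\left(T,k \right)} = \left(4 - -2\right)^{2} = \left(4 + 2\right)^{2} = 6^{2} = 36$)
$-19457 - N{\left(30,v{\left(q - 4 \right)} \right)} = -19457 - 36 = -19493$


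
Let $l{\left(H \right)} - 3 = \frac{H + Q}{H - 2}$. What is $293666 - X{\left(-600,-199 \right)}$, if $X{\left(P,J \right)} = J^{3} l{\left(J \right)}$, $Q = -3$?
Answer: $\frac{6402909061}{201} \approx 3.1855 \cdot 10^{7}$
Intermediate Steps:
$l{\left(H \right)} = 3 + \frac{-3 + H}{-2 + H}$ ($l{\left(H \right)} = 3 + \frac{H - 3}{H - 2} = 3 + \frac{-3 + H}{-2 + H}$)
$X{\left(P,J \right)} = \frac{J^{3} \left(-9 + 4 J\right)}{-2 + J}$ ($X{\left(P,J \right)} = J^{3} \frac{-9 + 4 J}{-2 + J} = \frac{J^{3} \left(-9 + 4 J\right)}{-2 + J}$)
$293666 - X{\left(-600,-199 \right)} = 293666 - \frac{\left(-199\right)^{3} \left(-9 + 4 \left(-199\right)\right)}{-2 - 199} = 293666 - - \frac{7880599 \left(-9 - 796\right)}{-201} = 293666 - \left(-7880599\right) \left(- \frac{1}{201}\right) \left(-805\right) = 293666 - - \frac{6343882195}{201} = 293666 + \frac{6343882195}{201} = \frac{6402909061}{201}$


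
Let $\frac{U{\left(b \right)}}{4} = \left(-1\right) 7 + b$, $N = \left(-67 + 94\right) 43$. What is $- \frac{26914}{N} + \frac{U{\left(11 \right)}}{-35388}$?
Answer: $- \frac{26456978}{1141263} \approx -23.182$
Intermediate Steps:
$N = 1161$ ($N = 27 \cdot 43 = 1161$)
$U{\left(b \right)} = -28 + 4 b$ ($U{\left(b \right)} = 4 \left(\left(-1\right) 7 + b\right) = 4 \left(-7 + b\right) = -28 + 4 b$)
$- \frac{26914}{N} + \frac{U{\left(11 \right)}}{-35388} = - \frac{26914}{1161} + \frac{-28 + 4 \cdot 11}{-35388} = \left(-26914\right) \frac{1}{1161} + \left(-28 + 44\right) \left(- \frac{1}{35388}\right) = - \frac{26914}{1161} + 16 \left(- \frac{1}{35388}\right) = - \frac{26914}{1161} - \frac{4}{8847} = - \frac{26456978}{1141263}$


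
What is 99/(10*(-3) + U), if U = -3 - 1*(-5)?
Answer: -99/28 ≈ -3.5357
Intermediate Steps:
U = 2 (U = -3 + 5 = 2)
99/(10*(-3) + U) = 99/(10*(-3) + 2) = 99/(-30 + 2) = 99/(-28) = 99*(-1/28) = -99/28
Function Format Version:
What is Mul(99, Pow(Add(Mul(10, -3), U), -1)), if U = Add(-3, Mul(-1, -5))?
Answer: Rational(-99, 28) ≈ -3.5357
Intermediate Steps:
U = 2 (U = Add(-3, 5) = 2)
Mul(99, Pow(Add(Mul(10, -3), U), -1)) = Mul(99, Pow(Add(Mul(10, -3), 2), -1)) = Mul(99, Pow(Add(-30, 2), -1)) = Mul(99, Pow(-28, -1)) = Mul(99, Rational(-1, 28)) = Rational(-99, 28)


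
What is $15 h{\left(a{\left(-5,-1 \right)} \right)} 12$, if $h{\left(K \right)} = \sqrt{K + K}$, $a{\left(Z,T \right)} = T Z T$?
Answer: $180 i \sqrt{10} \approx 569.21 i$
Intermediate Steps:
$a{\left(Z,T \right)} = Z T^{2}$
$h{\left(K \right)} = \sqrt{2} \sqrt{K}$ ($h{\left(K \right)} = \sqrt{2 K} = \sqrt{2} \sqrt{K}$)
$15 h{\left(a{\left(-5,-1 \right)} \right)} 12 = 15 \sqrt{2} \sqrt{- 5 \left(-1\right)^{2}} \cdot 12 = 15 \sqrt{2} \sqrt{\left(-5\right) 1} \cdot 12 = 15 \sqrt{2} \sqrt{-5} \cdot 12 = 15 \sqrt{2} i \sqrt{5} \cdot 12 = 15 i \sqrt{10} \cdot 12 = 180 i \sqrt{10}$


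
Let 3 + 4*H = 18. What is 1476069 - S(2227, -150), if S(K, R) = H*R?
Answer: 2953263/2 ≈ 1.4766e+6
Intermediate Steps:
H = 15/4 (H = -¾ + (¼)*18 = -¾ + 9/2 = 15/4 ≈ 3.7500)
S(K, R) = 15*R/4
1476069 - S(2227, -150) = 1476069 - 15*(-150)/4 = 1476069 - 1*(-1125/2) = 1476069 + 1125/2 = 2953263/2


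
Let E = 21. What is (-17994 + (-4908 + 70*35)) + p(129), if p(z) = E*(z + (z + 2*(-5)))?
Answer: -15244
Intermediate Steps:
p(z) = -210 + 42*z (p(z) = 21*(z + (z + 2*(-5))) = 21*(z + (z - 10)) = 21*(z + (-10 + z)) = 21*(-10 + 2*z) = -210 + 42*z)
(-17994 + (-4908 + 70*35)) + p(129) = (-17994 + (-4908 + 70*35)) + (-210 + 42*129) = (-17994 + (-4908 + 2450)) + (-210 + 5418) = (-17994 - 2458) + 5208 = -20452 + 5208 = -15244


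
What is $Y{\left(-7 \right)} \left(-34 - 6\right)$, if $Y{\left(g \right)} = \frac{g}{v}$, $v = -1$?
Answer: $-280$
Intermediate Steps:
$Y{\left(g \right)} = - g$ ($Y{\left(g \right)} = \frac{g}{-1} = g \left(-1\right) = - g$)
$Y{\left(-7 \right)} \left(-34 - 6\right) = \left(-1\right) \left(-7\right) \left(-34 - 6\right) = 7 \left(-40\right) = -280$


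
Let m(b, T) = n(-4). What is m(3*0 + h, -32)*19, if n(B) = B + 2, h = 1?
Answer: -38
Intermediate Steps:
n(B) = 2 + B
m(b, T) = -2 (m(b, T) = 2 - 4 = -2)
m(3*0 + h, -32)*19 = -2*19 = -38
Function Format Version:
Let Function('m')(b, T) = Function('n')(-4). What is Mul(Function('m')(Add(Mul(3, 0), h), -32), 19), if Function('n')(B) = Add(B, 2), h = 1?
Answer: -38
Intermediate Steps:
Function('n')(B) = Add(2, B)
Function('m')(b, T) = -2 (Function('m')(b, T) = Add(2, -4) = -2)
Mul(Function('m')(Add(Mul(3, 0), h), -32), 19) = Mul(-2, 19) = -38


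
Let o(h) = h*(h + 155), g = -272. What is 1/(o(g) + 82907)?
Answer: 1/114731 ≈ 8.7160e-6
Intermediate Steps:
o(h) = h*(155 + h)
1/(o(g) + 82907) = 1/(-272*(155 - 272) + 82907) = 1/(-272*(-117) + 82907) = 1/(31824 + 82907) = 1/114731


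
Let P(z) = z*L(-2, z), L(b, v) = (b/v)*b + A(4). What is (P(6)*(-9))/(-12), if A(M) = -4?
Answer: -15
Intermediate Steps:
L(b, v) = -4 + b**2/v (L(b, v) = (b/v)*b - 4 = b**2/v - 4 = -4 + b**2/v)
P(z) = z*(-4 + 4/z) (P(z) = z*(-4 + (-2)**2/z) = z*(-4 + 4/z))
(P(6)*(-9))/(-12) = ((4 - 4*6)*(-9))/(-12) = ((4 - 24)*(-9))*(-1/12) = -20*(-9)*(-1/12) = 180*(-1/12) = -15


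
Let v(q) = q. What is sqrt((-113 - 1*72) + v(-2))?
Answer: I*sqrt(187) ≈ 13.675*I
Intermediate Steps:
sqrt((-113 - 1*72) + v(-2)) = sqrt((-113 - 1*72) - 2) = sqrt((-113 - 72) - 2) = sqrt(-185 - 2) = sqrt(-187) = I*sqrt(187)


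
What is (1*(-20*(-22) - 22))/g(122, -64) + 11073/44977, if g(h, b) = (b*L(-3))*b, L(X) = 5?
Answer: 122787713/460564480 ≈ 0.26660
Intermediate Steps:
g(h, b) = 5*b² (g(h, b) = (b*5)*b = (5*b)*b = 5*b²)
(1*(-20*(-22) - 22))/g(122, -64) + 11073/44977 = (1*(-20*(-22) - 22))/((5*(-64)²)) + 11073/44977 = (1*(440 - 22))/((5*4096)) + 11073*(1/44977) = (1*418)/20480 + 11073/44977 = 418*(1/20480) + 11073/44977 = 209/10240 + 11073/44977 = 122787713/460564480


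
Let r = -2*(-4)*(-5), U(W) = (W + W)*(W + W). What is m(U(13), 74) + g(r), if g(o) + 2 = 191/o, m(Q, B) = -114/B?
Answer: -12307/1480 ≈ -8.3155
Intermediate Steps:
U(W) = 4*W² (U(W) = (2*W)*(2*W) = 4*W²)
r = -40 (r = 8*(-5) = -40)
g(o) = -2 + 191/o
m(U(13), 74) + g(r) = -114/74 + (-2 + 191/(-40)) = -114*1/74 + (-2 + 191*(-1/40)) = -57/37 + (-2 - 191/40) = -57/37 - 271/40 = -12307/1480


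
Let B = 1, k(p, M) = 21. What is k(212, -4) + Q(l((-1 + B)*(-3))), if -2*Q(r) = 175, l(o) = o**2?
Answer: -133/2 ≈ -66.500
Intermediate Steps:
Q(r) = -175/2 (Q(r) = -1/2*175 = -175/2)
k(212, -4) + Q(l((-1 + B)*(-3))) = 21 - 175/2 = -133/2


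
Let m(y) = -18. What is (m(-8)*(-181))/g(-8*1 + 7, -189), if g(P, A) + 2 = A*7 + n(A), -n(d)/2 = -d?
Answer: -3258/1703 ≈ -1.9131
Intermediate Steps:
n(d) = 2*d (n(d) = -(-2)*d = 2*d)
g(P, A) = -2 + 9*A (g(P, A) = -2 + (A*7 + 2*A) = -2 + (7*A + 2*A) = -2 + 9*A)
(m(-8)*(-181))/g(-8*1 + 7, -189) = (-18*(-181))/(-2 + 9*(-189)) = 3258/(-2 - 1701) = 3258/(-1703) = 3258*(-1/1703) = -3258/1703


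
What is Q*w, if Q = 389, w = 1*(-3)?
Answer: -1167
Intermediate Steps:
w = -3
Q*w = 389*(-3) = -1167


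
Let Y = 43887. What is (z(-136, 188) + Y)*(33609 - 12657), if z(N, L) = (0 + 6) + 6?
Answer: 919771848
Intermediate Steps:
z(N, L) = 12 (z(N, L) = 6 + 6 = 12)
(z(-136, 188) + Y)*(33609 - 12657) = (12 + 43887)*(33609 - 12657) = 43899*20952 = 919771848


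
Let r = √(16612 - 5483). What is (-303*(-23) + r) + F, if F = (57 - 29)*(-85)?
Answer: 4589 + √11129 ≈ 4694.5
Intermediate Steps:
r = √11129 ≈ 105.49
F = -2380 (F = 28*(-85) = -2380)
(-303*(-23) + r) + F = (-303*(-23) + √11129) - 2380 = (6969 + √11129) - 2380 = 4589 + √11129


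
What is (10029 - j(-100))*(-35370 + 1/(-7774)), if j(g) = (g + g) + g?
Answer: -2840127749349/7774 ≈ -3.6534e+8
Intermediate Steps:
j(g) = 3*g (j(g) = 2*g + g = 3*g)
(10029 - j(-100))*(-35370 + 1/(-7774)) = (10029 - 3*(-100))*(-35370 + 1/(-7774)) = (10029 - 1*(-300))*(-35370 - 1/7774) = (10029 + 300)*(-274966381/7774) = 10329*(-274966381/7774) = -2840127749349/7774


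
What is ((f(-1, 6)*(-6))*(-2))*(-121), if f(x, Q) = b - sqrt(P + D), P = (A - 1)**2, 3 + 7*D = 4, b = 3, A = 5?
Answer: -4356 + 1452*sqrt(791)/7 ≈ 1477.9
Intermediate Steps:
D = 1/7 (D = -3/7 + (1/7)*4 = -3/7 + 4/7 = 1/7 ≈ 0.14286)
P = 16 (P = (5 - 1)**2 = 4**2 = 16)
f(x, Q) = 3 - sqrt(791)/7 (f(x, Q) = 3 - sqrt(16 + 1/7) = 3 - sqrt(113/7) = 3 - sqrt(791)/7)
((f(-1, 6)*(-6))*(-2))*(-121) = (((3 - sqrt(791)/7)*(-6))*(-2))*(-121) = ((-18 + 6*sqrt(791)/7)*(-2))*(-121) = (36 - 12*sqrt(791)/7)*(-121) = -4356 + 1452*sqrt(791)/7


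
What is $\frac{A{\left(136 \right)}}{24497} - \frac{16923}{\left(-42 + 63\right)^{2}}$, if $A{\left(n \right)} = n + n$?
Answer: $- \frac{8126329}{211827} \approx -38.363$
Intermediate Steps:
$A{\left(n \right)} = 2 n$
$\frac{A{\left(136 \right)}}{24497} - \frac{16923}{\left(-42 + 63\right)^{2}} = \frac{2 \cdot 136}{24497} - \frac{16923}{\left(-42 + 63\right)^{2}} = 272 \cdot \frac{1}{24497} - \frac{16923}{21^{2}} = \frac{16}{1441} - \frac{16923}{441} = \frac{16}{1441} - \frac{5641}{147} = - \frac{8126329}{211827}$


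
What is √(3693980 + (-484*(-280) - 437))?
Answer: √3829063 ≈ 1956.8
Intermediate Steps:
√(3693980 + (-484*(-280) - 437)) = √(3693980 + (135520 - 437)) = √(3693980 + 135083) = √3829063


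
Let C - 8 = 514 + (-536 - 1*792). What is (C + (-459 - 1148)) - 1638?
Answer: -4051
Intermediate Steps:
C = -806 (C = 8 + (514 + (-536 - 1*792)) = 8 + (514 + (-536 - 792)) = 8 + (514 - 1328) = 8 - 814 = -806)
(C + (-459 - 1148)) - 1638 = (-806 + (-459 - 1148)) - 1638 = (-806 - 1607) - 1638 = -2413 - 1638 = -4051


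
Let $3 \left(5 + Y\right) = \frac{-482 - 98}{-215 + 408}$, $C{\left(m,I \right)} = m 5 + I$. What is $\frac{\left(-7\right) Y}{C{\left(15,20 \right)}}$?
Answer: $\frac{4865}{11001} \approx 0.44223$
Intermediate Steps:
$C{\left(m,I \right)} = I + 5 m$ ($C{\left(m,I \right)} = 5 m + I = I + 5 m$)
$Y = - \frac{3475}{579}$ ($Y = -5 + \frac{\left(-482 - 98\right) \frac{1}{-215 + 408}}{3} = -5 + \frac{\left(-580\right) \frac{1}{193}}{3} = -5 + \frac{1}{3} \left(- \frac{580}{193}\right) = -5 - \frac{580}{579} = - \frac{3475}{579} \approx -6.0017$)
$\frac{\left(-7\right) Y}{C{\left(15,20 \right)}} = \frac{\left(-7\right) \left(- \frac{3475}{579}\right)}{20 + 5 \cdot 15} = \frac{24325}{579 \left(20 + 75\right)} = \frac{24325}{579 \cdot 95} = \frac{24325}{579} \cdot \frac{1}{95} = \frac{4865}{11001}$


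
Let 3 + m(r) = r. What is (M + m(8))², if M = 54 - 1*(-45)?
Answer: 10816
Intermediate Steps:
M = 99 (M = 54 + 45 = 99)
m(r) = -3 + r
(M + m(8))² = (99 + (-3 + 8))² = (99 + 5)² = 104² = 10816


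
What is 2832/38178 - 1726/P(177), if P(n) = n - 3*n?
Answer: 1858271/375417 ≈ 4.9499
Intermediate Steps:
P(n) = -2*n
2832/38178 - 1726/P(177) = 2832/38178 - 1726/((-2*177)) = 2832*(1/38178) - 1726/(-354) = 472/6363 - 1726*(-1/354) = 472/6363 + 863/177 = 1858271/375417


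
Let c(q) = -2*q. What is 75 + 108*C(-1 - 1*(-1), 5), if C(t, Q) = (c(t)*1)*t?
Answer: 75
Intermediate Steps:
C(t, Q) = -2*t**2 (C(t, Q) = (-2*t*1)*t = (-2*t)*t = -2*t**2)
75 + 108*C(-1 - 1*(-1), 5) = 75 + 108*(-2*(-1 - 1*(-1))**2) = 75 + 108*(-2*(-1 + 1)**2) = 75 + 108*(-2*0**2) = 75 + 108*(-2*0) = 75 + 108*0 = 75 + 0 = 75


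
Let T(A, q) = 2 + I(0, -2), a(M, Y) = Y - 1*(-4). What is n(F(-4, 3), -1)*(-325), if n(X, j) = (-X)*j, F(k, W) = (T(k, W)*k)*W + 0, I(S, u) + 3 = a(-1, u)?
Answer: 3900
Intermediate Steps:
a(M, Y) = 4 + Y (a(M, Y) = Y + 4 = 4 + Y)
I(S, u) = 1 + u (I(S, u) = -3 + (4 + u) = 1 + u)
T(A, q) = 1 (T(A, q) = 2 + (1 - 2) = 2 - 1 = 1)
F(k, W) = W*k (F(k, W) = (1*k)*W + 0 = k*W + 0 = W*k + 0 = W*k)
n(X, j) = -X*j
n(F(-4, 3), -1)*(-325) = -1*3*(-4)*(-1)*(-325) = -1*(-12)*(-1)*(-325) = -12*(-325) = 3900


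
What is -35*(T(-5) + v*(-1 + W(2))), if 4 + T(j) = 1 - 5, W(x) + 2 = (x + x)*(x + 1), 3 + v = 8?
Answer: -1295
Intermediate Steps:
v = 5 (v = -3 + 8 = 5)
W(x) = -2 + 2*x*(1 + x) (W(x) = -2 + (x + x)*(x + 1) = -2 + (2*x)*(1 + x) = -2 + 2*x*(1 + x))
T(j) = -8 (T(j) = -4 + (1 - 5) = -4 - 4 = -8)
-35*(T(-5) + v*(-1 + W(2))) = -35*(-8 + 5*(-1 + (-2 + 2*2 + 2*2²))) = -35*(-8 + 5*(-1 + (-2 + 4 + 2*4))) = -35*(-8 + 5*(-1 + (-2 + 4 + 8))) = -35*(-8 + 5*(-1 + 10)) = -35*(-8 + 5*9) = -35*(-8 + 45) = -35*37 = -1295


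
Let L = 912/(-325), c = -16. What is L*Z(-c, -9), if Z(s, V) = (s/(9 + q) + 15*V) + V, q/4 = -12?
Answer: 1712128/4225 ≈ 405.24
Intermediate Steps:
q = -48 (q = 4*(-12) = -48)
L = -912/325 (L = 912*(-1/325) = -912/325 ≈ -2.8062)
Z(s, V) = 16*V - s/39 (Z(s, V) = (s/(9 - 48) + 15*V) + V = (s/(-39) + 15*V) + V = (-s/39 + 15*V) + V = (15*V - s/39) + V = 16*V - s/39)
L*Z(-c, -9) = -912*(16*(-9) - (-1)*(-16)/39)/325 = -912*(-144 - 1/39*16)/325 = -912*(-144 - 16/39)/325 = -912/325*(-5632/39) = 1712128/4225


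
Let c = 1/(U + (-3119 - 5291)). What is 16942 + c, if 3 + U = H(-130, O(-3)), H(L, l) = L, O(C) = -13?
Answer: 144735505/8543 ≈ 16942.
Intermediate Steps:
U = -133 (U = -3 - 130 = -133)
c = -1/8543 (c = 1/(-133 + (-3119 - 5291)) = 1/(-133 - 8410) = 1/(-8543) = -1/8543 ≈ -0.00011705)
16942 + c = 16942 - 1/8543 = 144735505/8543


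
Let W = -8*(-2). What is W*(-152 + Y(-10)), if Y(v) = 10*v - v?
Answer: -3872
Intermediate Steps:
Y(v) = 9*v
W = 16
W*(-152 + Y(-10)) = 16*(-152 + 9*(-10)) = 16*(-152 - 90) = 16*(-242) = -3872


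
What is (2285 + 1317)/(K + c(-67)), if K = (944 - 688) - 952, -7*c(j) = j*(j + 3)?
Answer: -12607/4580 ≈ -2.7526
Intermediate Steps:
c(j) = -j*(3 + j)/7 (c(j) = -j*(j + 3)/7 = -j*(3 + j)/7)
K = -696 (K = 256 - 952 = -696)
(2285 + 1317)/(K + c(-67)) = (2285 + 1317)/(-696 - 1/7*(-67)*(3 - 67)) = 3602/(-696 - 1/7*(-67)*(-64)) = 3602/(-696 - 4288/7) = 3602/(-9160/7) = 3602*(-7/9160) = -12607/4580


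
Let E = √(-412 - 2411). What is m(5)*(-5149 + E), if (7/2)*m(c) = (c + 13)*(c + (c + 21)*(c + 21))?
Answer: -126232884/7 + 24516*I*√2823/7 ≈ -1.8033e+7 + 1.8608e+5*I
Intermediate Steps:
E = I*√2823 (E = √(-2823) = I*√2823 ≈ 53.132*I)
m(c) = 2*(13 + c)*(c + (21 + c)²)/7 (m(c) = 2*((c + 13)*(c + (c + 21)*(c + 21)))/7 = 2*((13 + c)*(c + (21 + c)*(21 + c)))/7 = 2*((13 + c)*(c + (21 + c)²))/7 = 2*(13 + c)*(c + (21 + c)²)/7)
m(5)*(-5149 + E) = (1638 + 16*5² + (2/7)*5³ + (2000/7)*5)*(-5149 + I*√2823) = (1638 + 16*25 + (2/7)*125 + 10000/7)*(-5149 + I*√2823) = (1638 + 400 + 250/7 + 10000/7)*(-5149 + I*√2823) = 24516*(-5149 + I*√2823)/7 = -126232884/7 + 24516*I*√2823/7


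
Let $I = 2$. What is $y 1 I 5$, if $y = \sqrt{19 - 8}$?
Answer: $10 \sqrt{11} \approx 33.166$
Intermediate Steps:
$y = \sqrt{11} \approx 3.3166$
$y 1 I 5 = \sqrt{11} \cdot 1 \cdot 2 \cdot 5 = \sqrt{11} \cdot 2 \cdot 5 = \sqrt{11} \cdot 10 = 10 \sqrt{11}$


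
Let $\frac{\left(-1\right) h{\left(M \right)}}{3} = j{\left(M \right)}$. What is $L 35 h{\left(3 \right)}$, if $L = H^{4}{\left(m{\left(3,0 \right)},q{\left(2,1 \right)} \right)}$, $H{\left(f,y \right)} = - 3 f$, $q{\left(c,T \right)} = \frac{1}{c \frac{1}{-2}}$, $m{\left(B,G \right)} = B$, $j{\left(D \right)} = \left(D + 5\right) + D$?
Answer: $-7577955$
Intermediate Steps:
$j{\left(D \right)} = 5 + 2 D$ ($j{\left(D \right)} = \left(5 + D\right) + D = 5 + 2 D$)
$q{\left(c,T \right)} = - \frac{2}{c}$ ($q{\left(c,T \right)} = \frac{1}{c \left(- \frac{1}{2}\right)} = \frac{1}{\left(- \frac{1}{2}\right) c} = - \frac{2}{c}$)
$h{\left(M \right)} = -15 - 6 M$ ($h{\left(M \right)} = - 3 \left(5 + 2 M\right) = -15 - 6 M$)
$L = 6561$ ($L = \left(\left(-3\right) 3\right)^{4} = \left(-9\right)^{4} = 6561$)
$L 35 h{\left(3 \right)} = 6561 \cdot 35 \left(-15 - 18\right) = 229635 \left(-15 - 18\right) = 229635 \left(-33\right) = -7577955$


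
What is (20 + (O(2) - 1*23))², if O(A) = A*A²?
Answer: 25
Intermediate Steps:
O(A) = A³
(20 + (O(2) - 1*23))² = (20 + (2³ - 1*23))² = (20 + (8 - 23))² = (20 - 15)² = 5² = 25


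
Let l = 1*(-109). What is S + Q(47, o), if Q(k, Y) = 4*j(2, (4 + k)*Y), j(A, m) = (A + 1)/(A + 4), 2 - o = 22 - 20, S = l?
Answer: -107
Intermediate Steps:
l = -109
S = -109
o = 0 (o = 2 - (22 - 20) = 2 - 1*2 = 2 - 2 = 0)
j(A, m) = (1 + A)/(4 + A)
Q(k, Y) = 2 (Q(k, Y) = 4*((1 + 2)/(4 + 2)) = 4*(3/6) = 4*((⅙)*3) = 4*(½) = 2)
S + Q(47, o) = -109 + 2 = -107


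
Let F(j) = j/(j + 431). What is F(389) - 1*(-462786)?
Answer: 379484909/820 ≈ 4.6279e+5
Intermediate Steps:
F(j) = j/(431 + j)
F(389) - 1*(-462786) = 389/(431 + 389) - 1*(-462786) = 389/820 + 462786 = 379484909/820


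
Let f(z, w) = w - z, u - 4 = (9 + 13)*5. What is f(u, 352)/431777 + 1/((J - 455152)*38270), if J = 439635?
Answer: 141332438643/256404549543430 ≈ 0.00055121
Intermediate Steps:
u = 114 (u = 4 + (9 + 13)*5 = 4 + 22*5 = 4 + 110 = 114)
f(u, 352)/431777 + 1/((J - 455152)*38270) = (352 - 1*114)/431777 + 1/((439635 - 455152)*38270) = (352 - 114)*(1/431777) + (1/38270)/(-15517) = 238*(1/431777) - 1/15517*1/38270 = 238/431777 - 1/593835590 = 141332438643/256404549543430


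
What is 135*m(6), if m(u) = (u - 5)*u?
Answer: 810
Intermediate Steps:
m(u) = u*(-5 + u) (m(u) = (-5 + u)*u = u*(-5 + u))
135*m(6) = 135*(6*(-5 + 6)) = 135*(6*1) = 135*6 = 810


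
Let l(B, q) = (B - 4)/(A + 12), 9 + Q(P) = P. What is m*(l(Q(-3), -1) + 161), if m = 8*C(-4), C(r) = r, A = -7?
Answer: -25248/5 ≈ -5049.6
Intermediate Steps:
Q(P) = -9 + P
l(B, q) = -⅘ + B/5 (l(B, q) = (B - 4)/(-7 + 12) = (-4 + B)/5 = (-4 + B)*(⅕) = -⅘ + B/5)
m = -32 (m = 8*(-4) = -32)
m*(l(Q(-3), -1) + 161) = -32*((-⅘ + (-9 - 3)/5) + 161) = -32*((-⅘ + (⅕)*(-12)) + 161) = -32*((-⅘ - 12/5) + 161) = -32*(-16/5 + 161) = -32*789/5 = -25248/5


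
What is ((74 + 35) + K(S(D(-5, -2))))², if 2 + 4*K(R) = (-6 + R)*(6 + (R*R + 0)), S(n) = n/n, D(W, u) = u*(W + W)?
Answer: 159201/16 ≈ 9950.1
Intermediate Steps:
D(W, u) = 2*W*u (D(W, u) = u*(2*W) = 2*W*u)
S(n) = 1
K(R) = -½ + (-6 + R)*(6 + R²)/4 (K(R) = -½ + ((-6 + R)*(6 + (R*R + 0)))/4 = -½ + ((-6 + R)*(6 + (R² + 0)))/4 = -½ + ((-6 + R)*(6 + R²))/4 = -½ + (-6 + R)*(6 + R²)/4)
((74 + 35) + K(S(D(-5, -2))))² = ((74 + 35) + (-19/2 - 3/2*1² + (¼)*1³ + (3/2)*1))² = (109 + (-19/2 - 3/2*1 + (¼)*1 + 3/2))² = (109 + (-19/2 - 3/2 + ¼ + 3/2))² = (109 - 37/4)² = (399/4)² = 159201/16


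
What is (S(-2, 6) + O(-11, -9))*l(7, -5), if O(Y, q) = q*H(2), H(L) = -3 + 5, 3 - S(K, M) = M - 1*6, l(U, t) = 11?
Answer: -165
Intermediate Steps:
S(K, M) = 9 - M (S(K, M) = 3 - (M - 1*6) = 3 - (M - 6) = 3 - (-6 + M) = 3 + (6 - M) = 9 - M)
H(L) = 2
O(Y, q) = 2*q (O(Y, q) = q*2 = 2*q)
(S(-2, 6) + O(-11, -9))*l(7, -5) = ((9 - 1*6) + 2*(-9))*11 = ((9 - 6) - 18)*11 = (3 - 18)*11 = -15*11 = -165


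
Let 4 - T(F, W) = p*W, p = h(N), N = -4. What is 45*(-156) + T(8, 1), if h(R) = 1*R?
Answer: -7012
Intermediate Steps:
h(R) = R
p = -4
T(F, W) = 4 + 4*W (T(F, W) = 4 - (-4)*W = 4 + 4*W)
45*(-156) + T(8, 1) = 45*(-156) + (4 + 4*1) = -7020 + (4 + 4) = -7020 + 8 = -7012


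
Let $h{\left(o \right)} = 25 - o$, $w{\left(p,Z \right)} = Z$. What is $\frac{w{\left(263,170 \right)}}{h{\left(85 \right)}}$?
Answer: $- \frac{17}{6} \approx -2.8333$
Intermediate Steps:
$\frac{w{\left(263,170 \right)}}{h{\left(85 \right)}} = \frac{170}{25 - 85} = \frac{170}{-60} = 170 \left(- \frac{1}{60}\right) = - \frac{17}{6}$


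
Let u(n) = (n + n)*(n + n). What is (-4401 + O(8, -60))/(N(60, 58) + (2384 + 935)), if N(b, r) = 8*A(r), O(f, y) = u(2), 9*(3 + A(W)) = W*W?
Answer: -39465/56567 ≈ -0.69767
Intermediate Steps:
A(W) = -3 + W**2/9 (A(W) = -3 + (W*W)/9 = -3 + W**2/9)
u(n) = 4*n**2 (u(n) = (2*n)*(2*n) = 4*n**2)
O(f, y) = 16 (O(f, y) = 4*2**2 = 4*4 = 16)
N(b, r) = -24 + 8*r**2/9 (N(b, r) = 8*(-3 + r**2/9) = -24 + 8*r**2/9)
(-4401 + O(8, -60))/(N(60, 58) + (2384 + 935)) = (-4401 + 16)/((-24 + (8/9)*58**2) + (2384 + 935)) = -4385/((-24 + (8/9)*3364) + 3319) = -4385/((-24 + 26912/9) + 3319) = -4385/(26696/9 + 3319) = -4385/56567/9 = -4385*9/56567 = -39465/56567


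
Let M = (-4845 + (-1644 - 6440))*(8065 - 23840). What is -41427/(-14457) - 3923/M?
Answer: 2816395344838/982859024525 ≈ 2.8655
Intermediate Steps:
M = 203954975 (M = (-4845 - 8084)*(-15775) = -12929*(-15775) = 203954975)
-41427/(-14457) - 3923/M = -41427/(-14457) - 3923/203954975 = -41427*(-1/14457) - 3923*1/203954975 = 13809/4819 - 3923/203954975 = 2816395344838/982859024525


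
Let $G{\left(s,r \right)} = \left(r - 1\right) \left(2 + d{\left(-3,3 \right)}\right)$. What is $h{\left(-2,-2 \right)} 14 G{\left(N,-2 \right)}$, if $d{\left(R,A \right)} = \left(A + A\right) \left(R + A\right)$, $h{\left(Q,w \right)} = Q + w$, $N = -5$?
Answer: $336$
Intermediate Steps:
$d{\left(R,A \right)} = 2 A \left(A + R\right)$
$G{\left(s,r \right)} = -2 + 2 r$ ($G{\left(s,r \right)} = \left(r - 1\right) \left(2 + 2 \cdot 3 \left(3 - 3\right)\right) = \left(-1 + r\right) \left(2 + 2 \cdot 3 \cdot 0\right) = \left(-1 + r\right) \left(2 + 0\right) = \left(-1 + r\right) 2 = -2 + 2 r$)
$h{\left(-2,-2 \right)} 14 G{\left(N,-2 \right)} = \left(-2 - 2\right) 14 \left(-2 + 2 \left(-2\right)\right) = \left(-4\right) 14 \left(-2 - 4\right) = \left(-56\right) \left(-6\right) = 336$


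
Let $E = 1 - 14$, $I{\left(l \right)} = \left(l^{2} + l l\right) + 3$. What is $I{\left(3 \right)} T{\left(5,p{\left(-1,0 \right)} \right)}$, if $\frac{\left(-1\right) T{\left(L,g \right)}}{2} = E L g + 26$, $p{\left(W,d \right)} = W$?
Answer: $-3822$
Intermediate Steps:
$I{\left(l \right)} = 3 + 2 l^{2}$ ($I{\left(l \right)} = \left(l^{2} + l^{2}\right) + 3 = 2 l^{2} + 3 = 3 + 2 l^{2}$)
$E = -13$
$T{\left(L,g \right)} = -52 + 26 L g$ ($T{\left(L,g \right)} = - 2 \left(- 13 L g + 26\right) = - 2 \left(26 - 13 L g\right) = -52 + 26 L g$)
$I{\left(3 \right)} T{\left(5,p{\left(-1,0 \right)} \right)} = \left(3 + 2 \cdot 3^{2}\right) \left(-52 + 26 \cdot 5 \left(-1\right)\right) = \left(3 + 2 \cdot 9\right) \left(-52 - 130\right) = \left(3 + 18\right) \left(-182\right) = 21 \left(-182\right) = -3822$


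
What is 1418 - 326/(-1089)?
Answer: 1544528/1089 ≈ 1418.3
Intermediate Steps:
1418 - 326/(-1089) = 1418 - 326*(-1)/1089 = 1418 - 1*(-326/1089) = 1418 + 326/1089 = 1544528/1089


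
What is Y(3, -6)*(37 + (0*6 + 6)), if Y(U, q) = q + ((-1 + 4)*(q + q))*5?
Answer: -7998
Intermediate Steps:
Y(U, q) = 31*q (Y(U, q) = q + (3*(2*q))*5 = q + (6*q)*5 = q + 30*q = 31*q)
Y(3, -6)*(37 + (0*6 + 6)) = (31*(-6))*(37 + (0*6 + 6)) = -186*(37 + (0 + 6)) = -186*(37 + 6) = -186*43 = -7998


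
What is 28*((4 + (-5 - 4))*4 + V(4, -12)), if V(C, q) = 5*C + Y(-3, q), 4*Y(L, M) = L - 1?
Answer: -28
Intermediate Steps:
Y(L, M) = -¼ + L/4 (Y(L, M) = (L - 1)/4 = (-1 + L)/4 = -¼ + L/4)
V(C, q) = -1 + 5*C (V(C, q) = 5*C + (-¼ + (¼)*(-3)) = 5*C + (-¼ - ¾) = 5*C - 1 = -1 + 5*C)
28*((4 + (-5 - 4))*4 + V(4, -12)) = 28*((4 + (-5 - 4))*4 + (-1 + 5*4)) = 28*((4 - 9)*4 + (-1 + 20)) = 28*(-5*4 + 19) = 28*(-20 + 19) = 28*(-1) = -28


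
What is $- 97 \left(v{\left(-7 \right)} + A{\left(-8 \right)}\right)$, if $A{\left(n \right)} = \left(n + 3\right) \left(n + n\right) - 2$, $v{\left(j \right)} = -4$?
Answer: $-7178$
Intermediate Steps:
$A{\left(n \right)} = -2 + 2 n \left(3 + n\right)$ ($A{\left(n \right)} = \left(3 + n\right) 2 n - 2 = 2 n \left(3 + n\right) - 2 = -2 + 2 n \left(3 + n\right)$)
$- 97 \left(v{\left(-7 \right)} + A{\left(-8 \right)}\right) = - 97 \left(-4 + \left(-2 + 2 \left(-8\right)^{2} + 6 \left(-8\right)\right)\right) = - 97 \left(-4 - -78\right) = - 97 \left(-4 + 78\right) = \left(-97\right) 74 = -7178$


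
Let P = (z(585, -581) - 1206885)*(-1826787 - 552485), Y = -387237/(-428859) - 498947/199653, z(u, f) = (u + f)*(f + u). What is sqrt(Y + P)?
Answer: 8*sqrt(4060878265404725376867949169022)/9513665103 ≈ 1.6945e+6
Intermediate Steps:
z(u, f) = (f + u)**2 (z(u, f) = (f + u)*(f + u) = (f + u)**2)
Y = -15184986968/9513665103 (Y = -387237*(-1/428859) - 498947*1/199653 = 129079/142953 - 498947/199653 = -15184986968/9513665103 ≈ -1.5961)
P = 2871469619368 (P = ((-581 + 585)**2 - 1206885)*(-1826787 - 552485) = (4**2 - 1206885)*(-2379272) = (16 - 1206885)*(-2379272) = -1206869*(-2379272) = 2871469619368)
sqrt(Y + P) = sqrt(-15184986968/9513665103 + 2871469619368) = sqrt(27318200312090849527936/9513665103) = 8*sqrt(4060878265404725376867949169022)/9513665103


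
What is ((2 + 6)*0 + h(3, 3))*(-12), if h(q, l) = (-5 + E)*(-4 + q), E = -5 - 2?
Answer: -144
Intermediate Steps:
E = -7
h(q, l) = 48 - 12*q (h(q, l) = (-5 - 7)*(-4 + q) = -12*(-4 + q) = 48 - 12*q)
((2 + 6)*0 + h(3, 3))*(-12) = ((2 + 6)*0 + (48 - 12*3))*(-12) = (8*0 + (48 - 36))*(-12) = (0 + 12)*(-12) = 12*(-12) = -144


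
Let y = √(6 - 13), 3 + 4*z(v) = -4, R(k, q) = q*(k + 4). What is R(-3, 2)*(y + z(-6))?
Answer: -7/2 + 2*I*√7 ≈ -3.5 + 5.2915*I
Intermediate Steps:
R(k, q) = q*(4 + k)
z(v) = -7/4 (z(v) = -¾ + (¼)*(-4) = -¾ - 1 = -7/4)
y = I*√7 (y = √(-7) = I*√7 ≈ 2.6458*I)
R(-3, 2)*(y + z(-6)) = (2*(4 - 3))*(I*√7 - 7/4) = (2*1)*(-7/4 + I*√7) = 2*(-7/4 + I*√7) = -7/2 + 2*I*√7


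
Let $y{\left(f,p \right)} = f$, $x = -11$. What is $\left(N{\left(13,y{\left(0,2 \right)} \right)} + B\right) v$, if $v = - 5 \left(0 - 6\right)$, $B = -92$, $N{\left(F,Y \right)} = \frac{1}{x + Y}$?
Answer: $- \frac{30390}{11} \approx -2762.7$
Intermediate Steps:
$N{\left(F,Y \right)} = \frac{1}{-11 + Y}$
$v = 30$ ($v = \left(-5\right) \left(-6\right) = 30$)
$\left(N{\left(13,y{\left(0,2 \right)} \right)} + B\right) v = \left(\frac{1}{-11 + 0} - 92\right) 30 = \left(\frac{1}{-11} - 92\right) 30 = \left(- \frac{1}{11} - 92\right) 30 = \left(- \frac{1013}{11}\right) 30 = - \frac{30390}{11}$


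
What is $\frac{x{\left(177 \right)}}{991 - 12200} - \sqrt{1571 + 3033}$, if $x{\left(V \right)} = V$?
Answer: $- \frac{177}{11209} - 2 \sqrt{1151} \approx -67.869$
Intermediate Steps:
$\frac{x{\left(177 \right)}}{991 - 12200} - \sqrt{1571 + 3033} = \frac{177}{991 - 12200} - \sqrt{1571 + 3033} = \frac{177}{991 - 12200} - \sqrt{4604} = \frac{177}{-11209} - 2 \sqrt{1151} = 177 \left(- \frac{1}{11209}\right) - 2 \sqrt{1151} = - \frac{177}{11209} - 2 \sqrt{1151}$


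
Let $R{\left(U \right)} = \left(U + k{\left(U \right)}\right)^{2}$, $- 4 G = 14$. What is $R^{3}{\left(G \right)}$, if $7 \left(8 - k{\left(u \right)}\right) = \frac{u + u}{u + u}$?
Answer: $\frac{51520374361}{7529536} \approx 6842.4$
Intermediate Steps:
$G = - \frac{7}{2}$ ($G = \left(- \frac{1}{4}\right) 14 = - \frac{7}{2} \approx -3.5$)
$k{\left(u \right)} = \frac{55}{7}$ ($k{\left(u \right)} = 8 - \frac{\left(u + u\right) \frac{1}{u + u}}{7} = 8 - \frac{2 u \frac{1}{2 u}}{7} = 8 - \frac{1}{7} = \frac{55}{7}$)
$R{\left(U \right)} = \left(\frac{55}{7} + U\right)^{2}$ ($R{\left(U \right)} = \left(U + \frac{55}{7}\right)^{2} = \left(\frac{55}{7} + U\right)^{2}$)
$R^{3}{\left(G \right)} = \left(\frac{\left(55 + 7 \left(- \frac{7}{2}\right)\right)^{2}}{49}\right)^{3} = \left(\frac{\left(55 - \frac{49}{2}\right)^{2}}{49}\right)^{3} = \left(\frac{\left(\frac{61}{2}\right)^{2}}{49}\right)^{3} = \left(\frac{1}{49} \cdot \frac{3721}{4}\right)^{3} = \left(\frac{3721}{196}\right)^{3} = \frac{51520374361}{7529536}$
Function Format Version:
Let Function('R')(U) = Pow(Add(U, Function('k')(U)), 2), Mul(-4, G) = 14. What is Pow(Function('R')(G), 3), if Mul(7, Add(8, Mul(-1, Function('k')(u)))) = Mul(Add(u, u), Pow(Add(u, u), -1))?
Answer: Rational(51520374361, 7529536) ≈ 6842.4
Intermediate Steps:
G = Rational(-7, 2) (G = Mul(Rational(-1, 4), 14) = Rational(-7, 2) ≈ -3.5000)
Function('k')(u) = Rational(55, 7) (Function('k')(u) = Add(8, Mul(Rational(-1, 7), Mul(Add(u, u), Pow(Add(u, u), -1)))) = Add(8, Mul(Rational(-1, 7), Mul(Mul(2, u), Pow(Mul(2, u), -1)))) = Add(8, Mul(Rational(-1, 7), Mul(Mul(2, u), Mul(Rational(1, 2), Pow(u, -1))))) = Add(8, Mul(Rational(-1, 7), 1)) = Add(8, Rational(-1, 7)) = Rational(55, 7))
Function('R')(U) = Pow(Add(Rational(55, 7), U), 2) (Function('R')(U) = Pow(Add(U, Rational(55, 7)), 2) = Pow(Add(Rational(55, 7), U), 2))
Pow(Function('R')(G), 3) = Pow(Mul(Rational(1, 49), Pow(Add(55, Mul(7, Rational(-7, 2))), 2)), 3) = Pow(Mul(Rational(1, 49), Pow(Add(55, Rational(-49, 2)), 2)), 3) = Pow(Mul(Rational(1, 49), Pow(Rational(61, 2), 2)), 3) = Pow(Mul(Rational(1, 49), Rational(3721, 4)), 3) = Pow(Rational(3721, 196), 3) = Rational(51520374361, 7529536)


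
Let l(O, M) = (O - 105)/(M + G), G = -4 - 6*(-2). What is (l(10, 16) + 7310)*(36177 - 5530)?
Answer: 5373798215/24 ≈ 2.2391e+8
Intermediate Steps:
G = 8 (G = -4 + 12 = 8)
l(O, M) = (-105 + O)/(8 + M) (l(O, M) = (O - 105)/(M + 8) = (-105 + O)/(8 + M))
(l(10, 16) + 7310)*(36177 - 5530) = ((-105 + 10)/(8 + 16) + 7310)*(36177 - 5530) = (-95/24 + 7310)*30647 = (175345/24)*30647 = 5373798215/24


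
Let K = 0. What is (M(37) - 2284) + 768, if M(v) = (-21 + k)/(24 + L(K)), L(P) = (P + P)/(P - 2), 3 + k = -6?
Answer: -6069/4 ≈ -1517.3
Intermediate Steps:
k = -9 (k = -3 - 6 = -9)
L(P) = 2*P/(-2 + P) (L(P) = (2*P)/(-2 + P) = 2*P/(-2 + P))
M(v) = -5/4 (M(v) = (-21 - 9)/(24 + 2*0/(-2 + 0)) = -30/(24 + 2*0/(-2)) = -30/(24 + 2*0*(-1/2)) = -30/(24 + 0) = -30/24 = -30*1/24 = -5/4)
(M(37) - 2284) + 768 = (-5/4 - 2284) + 768 = -9141/4 + 768 = -6069/4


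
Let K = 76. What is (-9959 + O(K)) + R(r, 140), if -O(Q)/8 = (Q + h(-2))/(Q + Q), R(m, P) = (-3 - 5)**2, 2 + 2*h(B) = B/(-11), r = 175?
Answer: -2068881/209 ≈ -9899.0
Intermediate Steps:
h(B) = -1 - B/22 (h(B) = -1 + (B/(-11))/2 = -1 + (B*(-1/11))/2 = -1 + (-B/11)/2 = -1 - B/22)
R(m, P) = 64 (R(m, P) = (-8)**2 = 64)
O(Q) = -4*(-10/11 + Q)/Q (O(Q) = -8*(Q + (-1 - 1/22*(-2)))/(Q + Q) = -8*(Q + (-1 + 1/11))/(2*Q) = -8*(Q - 10/11)*1/(2*Q) = -8*(-10/11 + Q)*1/(2*Q) = -4*(-10/11 + Q)/Q)
(-9959 + O(K)) + R(r, 140) = (-9959 + (-4 + (40/11)/76)) + 64 = (-9959 + (-4 + (40/11)*(1/76))) + 64 = (-9959 + (-4 + 10/209)) + 64 = (-9959 - 826/209) + 64 = -2082257/209 + 64 = -2068881/209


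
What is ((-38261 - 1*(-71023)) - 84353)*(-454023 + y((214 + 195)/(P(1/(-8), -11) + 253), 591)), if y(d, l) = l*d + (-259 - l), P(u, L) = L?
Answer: 5666628887277/242 ≈ 2.3416e+10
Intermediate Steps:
y(d, l) = -259 - l + d*l (y(d, l) = d*l + (-259 - l) = -259 - l + d*l)
((-38261 - 1*(-71023)) - 84353)*(-454023 + y((214 + 195)/(P(1/(-8), -11) + 253), 591)) = ((-38261 - 1*(-71023)) - 84353)*(-454023 + (-259 - 1*591 + ((214 + 195)/(-11 + 253))*591)) = ((-38261 + 71023) - 84353)*(-454023 + (-259 - 591 + (409/242)*591)) = (32762 - 84353)*(-454023 + (-259 - 591 + (409*(1/242))*591)) = -51591*(-454023 + (-259 - 591 + (409/242)*591)) = -51591*(-454023 + (-259 - 591 + 241719/242)) = -51591*(-454023 + 36019/242) = -51591*(-109837547/242) = 5666628887277/242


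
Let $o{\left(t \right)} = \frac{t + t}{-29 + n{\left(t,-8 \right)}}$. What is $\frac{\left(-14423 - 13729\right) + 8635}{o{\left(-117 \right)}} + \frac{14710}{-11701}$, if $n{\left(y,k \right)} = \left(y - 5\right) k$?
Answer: $\frac{216261448759}{2738034} \approx 78984.0$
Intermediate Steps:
$n{\left(y,k \right)} = k \left(-5 + y\right)$ ($n{\left(y,k \right)} = \left(-5 + y\right) k = k \left(-5 + y\right)$)
$o{\left(t \right)} = \frac{2 t}{11 - 8 t}$ ($o{\left(t \right)} = \frac{t + t}{-29 - 8 \left(-5 + t\right)} = \frac{2 t}{-29 - \left(-40 + 8 t\right)} = \frac{2 t}{11 - 8 t}$)
$\frac{\left(-14423 - 13729\right) + 8635}{o{\left(-117 \right)}} + \frac{14710}{-11701} = \frac{\left(-14423 - 13729\right) + 8635}{\left(-2\right) \left(-117\right) \frac{1}{-11 + 8 \left(-117\right)}} + \frac{14710}{-11701} = \frac{-28152 + 8635}{\left(-2\right) \left(-117\right) \frac{1}{-11 - 936}} + 14710 \left(- \frac{1}{11701}\right) = - \frac{19517}{\left(-2\right) \left(-117\right) \frac{1}{-947}} - \frac{14710}{11701} = - \frac{19517}{\left(-2\right) \left(-117\right) \left(- \frac{1}{947}\right)} - \frac{14710}{11701} = - \frac{19517}{- \frac{234}{947}} - \frac{14710}{11701} = \left(-19517\right) \left(- \frac{947}{234}\right) - \frac{14710}{11701} = \frac{18482599}{234} - \frac{14710}{11701} = \frac{216261448759}{2738034}$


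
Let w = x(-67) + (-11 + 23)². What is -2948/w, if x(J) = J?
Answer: -268/7 ≈ -38.286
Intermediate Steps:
w = 77 (w = -67 + (-11 + 23)² = -67 + 12² = -67 + 144 = 77)
-2948/w = -2948/77 = -2948*1/77 = -268/7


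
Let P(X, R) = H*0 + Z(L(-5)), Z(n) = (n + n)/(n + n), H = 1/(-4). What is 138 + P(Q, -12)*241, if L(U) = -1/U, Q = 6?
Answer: 379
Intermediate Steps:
H = -¼ ≈ -0.25000
Z(n) = 1 (Z(n) = (2*n)/((2*n)) = (2*n)*(1/(2*n)) = 1)
P(X, R) = 1 (P(X, R) = -¼*0 + 1 = 0 + 1 = 1)
138 + P(Q, -12)*241 = 138 + 1*241 = 138 + 241 = 379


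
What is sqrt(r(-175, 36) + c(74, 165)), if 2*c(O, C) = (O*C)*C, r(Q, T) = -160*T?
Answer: 9*sqrt(12365) ≈ 1000.8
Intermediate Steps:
c(O, C) = O*C**2/2 (c(O, C) = ((O*C)*C)/2 = ((C*O)*C)/2 = (O*C**2)/2 = O*C**2/2)
sqrt(r(-175, 36) + c(74, 165)) = sqrt(-160*36 + (1/2)*74*165**2) = sqrt(-5760 + (1/2)*74*27225) = sqrt(-5760 + 1007325) = sqrt(1001565) = 9*sqrt(12365)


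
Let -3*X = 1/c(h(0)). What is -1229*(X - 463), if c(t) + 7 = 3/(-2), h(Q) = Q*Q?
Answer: 29017919/51 ≈ 5.6898e+5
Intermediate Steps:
h(Q) = Q²
c(t) = -17/2 (c(t) = -7 + 3/(-2) = -7 + 3*(-½) = -7 - 3/2 = -17/2)
X = 2/51 (X = -1/(3*(-17/2)) = -⅓*(-2/17) = 2/51 ≈ 0.039216)
-1229*(X - 463) = -1229*(2/51 - 463) = -1229*(-23611/51) = 29017919/51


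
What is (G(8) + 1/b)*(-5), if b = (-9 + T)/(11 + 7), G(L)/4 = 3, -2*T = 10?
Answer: -375/7 ≈ -53.571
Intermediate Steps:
T = -5 (T = -½*10 = -5)
G(L) = 12 (G(L) = 4*3 = 12)
b = -7/9 (b = (-9 - 5)/(11 + 7) = -14/18 = -14*1/18 = -7/9 ≈ -0.77778)
(G(8) + 1/b)*(-5) = (12 + 1/(-7/9))*(-5) = (12 - 9/7)*(-5) = (75/7)*(-5) = -375/7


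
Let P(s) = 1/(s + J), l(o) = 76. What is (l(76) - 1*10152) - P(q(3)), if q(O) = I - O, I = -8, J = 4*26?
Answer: -937069/93 ≈ -10076.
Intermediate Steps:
J = 104
q(O) = -8 - O
P(s) = 1/(104 + s) (P(s) = 1/(s + 104) = 1/(104 + s))
(l(76) - 1*10152) - P(q(3)) = (76 - 1*10152) - 1/(104 + (-8 - 1*3)) = (76 - 10152) - 1/(104 + (-8 - 3)) = -10076 - 1/(104 - 11) = -10076 - 1/93 = -937069/93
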